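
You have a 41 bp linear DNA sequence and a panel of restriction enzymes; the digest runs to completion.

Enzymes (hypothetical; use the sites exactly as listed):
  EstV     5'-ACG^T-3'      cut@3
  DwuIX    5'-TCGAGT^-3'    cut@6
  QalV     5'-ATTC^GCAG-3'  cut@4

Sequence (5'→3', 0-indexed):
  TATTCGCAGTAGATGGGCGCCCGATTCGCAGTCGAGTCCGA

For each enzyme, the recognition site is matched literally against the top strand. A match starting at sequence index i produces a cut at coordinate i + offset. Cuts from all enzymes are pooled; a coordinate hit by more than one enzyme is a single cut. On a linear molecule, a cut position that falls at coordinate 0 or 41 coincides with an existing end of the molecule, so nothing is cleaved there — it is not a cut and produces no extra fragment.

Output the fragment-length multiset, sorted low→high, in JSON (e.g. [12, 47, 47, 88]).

[4,5,10,22]

Site scan:
  EstV (ACGT, off=3): no sites
  DwuIX TCGAGT/6: at [31] ⇒ [37]
  QalV ATTCGCAG/4: at [1, 23] ⇒ [5, 27]

All cut coordinates (distinct, sorted): [5, 27, 37]

Fragment lengths:
  [0,5): 5 bp
  [5,27): 22 bp
  [27,37): 10 bp
  [37,41): 4 bp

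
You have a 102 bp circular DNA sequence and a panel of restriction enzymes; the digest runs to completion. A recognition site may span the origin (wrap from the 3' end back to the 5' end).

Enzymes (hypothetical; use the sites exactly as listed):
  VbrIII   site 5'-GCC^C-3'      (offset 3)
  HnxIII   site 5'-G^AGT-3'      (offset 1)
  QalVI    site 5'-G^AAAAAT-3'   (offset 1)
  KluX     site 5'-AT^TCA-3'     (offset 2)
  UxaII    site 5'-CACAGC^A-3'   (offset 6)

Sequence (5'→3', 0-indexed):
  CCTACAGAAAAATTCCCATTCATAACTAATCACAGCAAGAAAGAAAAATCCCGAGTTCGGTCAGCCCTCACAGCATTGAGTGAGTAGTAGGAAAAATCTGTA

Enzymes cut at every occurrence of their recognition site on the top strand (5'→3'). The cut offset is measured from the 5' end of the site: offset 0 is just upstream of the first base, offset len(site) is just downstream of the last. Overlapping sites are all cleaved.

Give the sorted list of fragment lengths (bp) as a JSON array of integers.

Site scan:
  VbrIII (GCCC, off=3): starts [63] → cuts [66]
  HnxIII (GAGT, off=1): starts [52, 77, 81] → cuts [53, 78, 82]
  QalVI (GAAAAAT, off=1): starts [6, 42, 90] → cuts [7, 43, 91]
  KluX (ATTCA, off=2): starts [17] → cuts [19]
  UxaII (CACAGCA, off=6): starts [30, 68] → cuts [36, 74]

Pooled cuts: [7, 19, 36, 43, 53, 66, 74, 78, 82, 91]

Fragments:
  7→19: 12 bp
  19→36: 17 bp
  36→43: 7 bp
  43→53: 10 bp
  53→66: 13 bp
  66→74: 8 bp
  74→78: 4 bp
  78→82: 4 bp
  82→91: 9 bp
  91→7 (wrap): 102-91+7 = 18 bp

[4,4,7,8,9,10,12,13,17,18]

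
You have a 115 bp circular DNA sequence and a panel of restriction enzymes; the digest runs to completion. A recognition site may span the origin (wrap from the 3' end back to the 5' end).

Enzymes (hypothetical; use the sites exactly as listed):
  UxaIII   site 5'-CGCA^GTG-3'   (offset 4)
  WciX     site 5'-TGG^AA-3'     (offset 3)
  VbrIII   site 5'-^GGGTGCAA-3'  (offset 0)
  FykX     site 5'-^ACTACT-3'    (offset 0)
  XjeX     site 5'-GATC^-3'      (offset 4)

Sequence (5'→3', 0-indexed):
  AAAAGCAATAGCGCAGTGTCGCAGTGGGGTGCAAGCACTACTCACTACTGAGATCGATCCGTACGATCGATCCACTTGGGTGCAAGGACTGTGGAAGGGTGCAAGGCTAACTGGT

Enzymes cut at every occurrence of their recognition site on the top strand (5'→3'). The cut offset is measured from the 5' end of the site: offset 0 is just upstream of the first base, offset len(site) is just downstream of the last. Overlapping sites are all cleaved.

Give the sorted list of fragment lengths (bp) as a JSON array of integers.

Scan for sites:
  UxaIII (CGCAGTG, off=4): starts [11, 19] → cuts [15, 23]
  WciX (TGGAA, off=3): starts [91] → cuts [94]
  VbrIII (GGGTGCAA, off=0): starts [26, 77, 96] → cuts [26, 77, 96]
  FykX (ACTACT, off=0): starts [36, 43] → cuts [36, 43]
  XjeX (GATC, off=4): starts [51, 55, 64, 68] → cuts [55, 59, 68, 72]

Pooled cuts: [15, 23, 26, 36, 43, 55, 59, 68, 72, 77, 94, 96]

Fragments:
  15→23: 8 bp
  23→26: 3 bp
  26→36: 10 bp
  36→43: 7 bp
  43→55: 12 bp
  55→59: 4 bp
  59→68: 9 bp
  68→72: 4 bp
  72→77: 5 bp
  77→94: 17 bp
  94→96: 2 bp
  96→15 (wrap): 115-96+15 = 34 bp

[2,3,4,4,5,7,8,9,10,12,17,34]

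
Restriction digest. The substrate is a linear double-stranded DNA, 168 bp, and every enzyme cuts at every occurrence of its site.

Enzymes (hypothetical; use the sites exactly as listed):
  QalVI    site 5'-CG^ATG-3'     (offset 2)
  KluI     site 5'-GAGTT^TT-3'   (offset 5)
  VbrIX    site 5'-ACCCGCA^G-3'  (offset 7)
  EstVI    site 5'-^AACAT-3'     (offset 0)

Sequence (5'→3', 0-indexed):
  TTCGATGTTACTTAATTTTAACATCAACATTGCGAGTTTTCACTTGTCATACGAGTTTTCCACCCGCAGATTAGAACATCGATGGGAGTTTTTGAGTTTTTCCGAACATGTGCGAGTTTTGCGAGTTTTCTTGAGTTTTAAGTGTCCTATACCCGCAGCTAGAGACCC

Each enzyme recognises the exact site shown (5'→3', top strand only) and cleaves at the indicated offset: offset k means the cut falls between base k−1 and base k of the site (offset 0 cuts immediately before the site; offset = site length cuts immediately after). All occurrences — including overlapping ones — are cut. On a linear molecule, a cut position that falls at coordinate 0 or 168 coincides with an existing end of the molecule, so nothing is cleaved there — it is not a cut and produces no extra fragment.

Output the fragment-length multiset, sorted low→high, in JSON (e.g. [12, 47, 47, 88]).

[4,6,6,6,7,8,9,9,10,11,11,13,14,15,19,20]

Per-enzyme occurrences:
  QalVI (CGATG, off=2): starts [2, 79] → cuts [4, 81]
  KluI (GAGTTTT, off=5): starts [33, 52, 85, 93, 113, 122, 132] → cuts [38, 57, 90, 98, 118, 127, 137]
  VbrIX (ACCCGCAG, off=7): starts [61, 150] → cuts [68, 157]
  EstVI (AACAT, off=0): starts [19, 25, 74, 104] → cuts [19, 25, 74, 104]

All cut coordinates (distinct, sorted): [4, 19, 25, 38, 57, 68, 74, 81, 90, 98, 104, 118, 127, 137, 157]

Fragments:
  [0,4): 4 bp
  [4,19): 15 bp
  [19,25): 6 bp
  [25,38): 13 bp
  [38,57): 19 bp
  [57,68): 11 bp
  [68,74): 6 bp
  [74,81): 7 bp
  [81,90): 9 bp
  [90,98): 8 bp
  [98,104): 6 bp
  [104,118): 14 bp
  [118,127): 9 bp
  [127,137): 10 bp
  [137,157): 20 bp
  [157,168): 11 bp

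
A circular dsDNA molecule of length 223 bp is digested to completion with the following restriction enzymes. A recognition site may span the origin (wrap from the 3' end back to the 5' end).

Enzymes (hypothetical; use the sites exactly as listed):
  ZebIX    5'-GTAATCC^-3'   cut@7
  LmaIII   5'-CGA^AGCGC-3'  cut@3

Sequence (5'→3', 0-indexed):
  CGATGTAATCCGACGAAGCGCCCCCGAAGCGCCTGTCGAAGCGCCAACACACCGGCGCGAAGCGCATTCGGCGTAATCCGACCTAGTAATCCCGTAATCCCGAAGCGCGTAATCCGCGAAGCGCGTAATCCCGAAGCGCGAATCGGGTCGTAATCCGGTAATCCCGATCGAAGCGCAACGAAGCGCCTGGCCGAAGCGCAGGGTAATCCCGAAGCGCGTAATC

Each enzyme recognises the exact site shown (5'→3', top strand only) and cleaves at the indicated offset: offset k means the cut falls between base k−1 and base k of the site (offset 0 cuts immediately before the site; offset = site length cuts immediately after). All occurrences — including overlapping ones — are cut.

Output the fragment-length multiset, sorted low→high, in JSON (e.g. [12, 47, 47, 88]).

[3,3,3,4,5,7,8,8,10,10,11,12,12,12,12,13,13,15,19,21,22]

Scan for sites:
  ZebIX (GTAATCC, off=7): starts [4, 72, 85, 93, 108, 124, 149, 157, 202, 217] → cuts [1, 11, 79, 92, 100, 115, 131, 156, 164, 209]
  LmaIII (CGAAGCGC, off=3): starts [13, 24, 36, 57, 100, 116, 131, 168, 178, 191, 209] → cuts [16, 27, 39, 60, 103, 119, 134, 171, 181, 194, 212]

Pooled cuts: [1, 11, 16, 27, 39, 60, 79, 92, 100, 103, 115, 119, 131, 134, 156, 164, 171, 181, 194, 209, 212]

Fragment lengths:
  1→11: 10 bp
  11→16: 5 bp
  16→27: 11 bp
  27→39: 12 bp
  39→60: 21 bp
  60→79: 19 bp
  79→92: 13 bp
  92→100: 8 bp
  100→103: 3 bp
  103→115: 12 bp
  115→119: 4 bp
  119→131: 12 bp
  131→134: 3 bp
  134→156: 22 bp
  156→164: 8 bp
  164→171: 7 bp
  171→181: 10 bp
  181→194: 13 bp
  194→209: 15 bp
  209→212: 3 bp
  212→1 (wrap): 223-212+1 = 12 bp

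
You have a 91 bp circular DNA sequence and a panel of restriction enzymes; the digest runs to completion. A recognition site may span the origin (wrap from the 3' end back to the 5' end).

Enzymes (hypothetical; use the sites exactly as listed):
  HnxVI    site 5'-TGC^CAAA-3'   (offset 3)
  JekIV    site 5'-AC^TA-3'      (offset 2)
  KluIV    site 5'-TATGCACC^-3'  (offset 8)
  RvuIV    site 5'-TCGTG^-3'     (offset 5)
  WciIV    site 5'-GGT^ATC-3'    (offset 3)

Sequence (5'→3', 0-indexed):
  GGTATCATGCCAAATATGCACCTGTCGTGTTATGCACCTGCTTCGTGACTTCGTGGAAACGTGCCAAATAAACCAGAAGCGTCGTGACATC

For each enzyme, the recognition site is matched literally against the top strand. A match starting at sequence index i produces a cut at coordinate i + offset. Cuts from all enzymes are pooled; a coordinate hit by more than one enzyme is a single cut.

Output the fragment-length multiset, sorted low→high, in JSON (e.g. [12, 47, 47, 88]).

[7,7,8,8,9,9,9,12,22]

Site scan:
  HnxVI (TGCCAAA, off=3): starts [7, 61] → cuts [10, 64]
  JekIV (ACTA, off=2): no sites
  KluIV (TATGCACC, off=8): starts [14, 30] → cuts [22, 38]
  RvuIV (TCGTG, off=5): starts [24, 42, 50, 81] → cuts [29, 47, 55, 86]
  WciIV (GGTATC, off=3): starts [0] → cuts [3]

All cut coordinates (distinct, sorted): [3, 10, 22, 29, 38, 47, 55, 64, 86]

Fragments:
  3→10: 7 bp
  10→22: 12 bp
  22→29: 7 bp
  29→38: 9 bp
  38→47: 9 bp
  47→55: 8 bp
  55→64: 9 bp
  64→86: 22 bp
  86→3 (wrap): 91-86+3 = 8 bp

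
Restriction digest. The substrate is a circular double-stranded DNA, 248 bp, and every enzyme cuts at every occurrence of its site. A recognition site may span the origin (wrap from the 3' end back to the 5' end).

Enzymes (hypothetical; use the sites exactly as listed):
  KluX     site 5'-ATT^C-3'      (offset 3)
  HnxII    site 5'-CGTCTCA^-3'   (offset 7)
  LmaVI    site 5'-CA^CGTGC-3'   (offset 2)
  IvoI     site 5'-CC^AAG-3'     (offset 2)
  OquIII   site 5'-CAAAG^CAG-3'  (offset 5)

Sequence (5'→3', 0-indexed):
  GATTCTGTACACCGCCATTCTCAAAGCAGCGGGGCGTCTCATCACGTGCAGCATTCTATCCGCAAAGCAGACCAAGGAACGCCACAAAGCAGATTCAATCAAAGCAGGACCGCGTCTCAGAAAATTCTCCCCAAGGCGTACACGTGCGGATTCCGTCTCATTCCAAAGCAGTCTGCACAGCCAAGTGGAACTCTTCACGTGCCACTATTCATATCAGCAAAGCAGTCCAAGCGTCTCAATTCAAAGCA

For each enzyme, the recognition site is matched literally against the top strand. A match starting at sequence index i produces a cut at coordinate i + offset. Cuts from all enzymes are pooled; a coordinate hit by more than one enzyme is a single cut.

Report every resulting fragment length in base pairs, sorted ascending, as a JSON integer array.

[2,3,3,5,6,6,6,6,6,6,7,7,8,9,10,10,10,11,12,12,13,14,15,15,15,15,16]

Per-enzyme occurrences:
  KluX (ATTC, off=3): starts [1, 16, 52, 92, 123, 149, 159, 206, 238] → cuts [4, 19, 55, 95, 126, 152, 162, 209, 241]
  HnxII (CGTCTCA, off=7): starts [34, 112, 153, 231] → cuts [41, 119, 160, 238]
  LmaVI (CACGTGC, off=2): starts [42, 140, 195] → cuts [44, 142, 197]
  IvoI (CCAAG, off=2): starts [71, 130, 180, 226] → cuts [73, 132, 182, 228]
  OquIII (CAAAGCAG, off=5): starts [21, 62, 84, 99, 163, 217, 241] → cuts [26, 67, 89, 104, 168, 222, 246]

Pooled cuts: [4, 19, 26, 41, 44, 55, 67, 73, 89, 95, 104, 119, 126, 132, 142, 152, 160, 162, 168, 182, 197, 209, 222, 228, 238, 241, 246]

Fragment lengths:
  4→19: 15 bp
  19→26: 7 bp
  26→41: 15 bp
  41→44: 3 bp
  44→55: 11 bp
  55→67: 12 bp
  67→73: 6 bp
  73→89: 16 bp
  89→95: 6 bp
  95→104: 9 bp
  104→119: 15 bp
  119→126: 7 bp
  126→132: 6 bp
  132→142: 10 bp
  142→152: 10 bp
  152→160: 8 bp
  160→162: 2 bp
  162→168: 6 bp
  168→182: 14 bp
  182→197: 15 bp
  197→209: 12 bp
  209→222: 13 bp
  222→228: 6 bp
  228→238: 10 bp
  238→241: 3 bp
  241→246: 5 bp
  246→4 (wrap): 248-246+4 = 6 bp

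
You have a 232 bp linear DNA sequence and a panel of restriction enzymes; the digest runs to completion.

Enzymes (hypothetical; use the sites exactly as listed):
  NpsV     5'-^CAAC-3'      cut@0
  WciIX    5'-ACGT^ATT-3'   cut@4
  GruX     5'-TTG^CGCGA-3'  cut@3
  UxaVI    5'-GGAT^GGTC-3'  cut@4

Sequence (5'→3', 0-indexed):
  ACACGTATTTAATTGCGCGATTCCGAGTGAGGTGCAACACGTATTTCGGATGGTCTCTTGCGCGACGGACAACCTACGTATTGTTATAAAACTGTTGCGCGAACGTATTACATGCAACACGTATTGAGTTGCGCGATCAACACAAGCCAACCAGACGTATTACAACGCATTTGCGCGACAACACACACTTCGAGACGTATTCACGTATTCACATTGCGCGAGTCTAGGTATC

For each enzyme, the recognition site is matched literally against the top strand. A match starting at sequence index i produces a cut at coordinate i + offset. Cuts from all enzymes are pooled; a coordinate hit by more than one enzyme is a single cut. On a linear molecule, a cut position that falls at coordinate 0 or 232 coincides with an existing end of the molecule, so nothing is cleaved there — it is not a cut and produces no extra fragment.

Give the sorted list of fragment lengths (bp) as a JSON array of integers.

Scan for sites:
  NpsV CAAC/0: at [34, 69, 114, 137, 147, 162, 178] ⇒ [34, 69, 114, 137, 147, 162, 178]
  WciIX ACGTATT/4: at [2, 38, 75, 102, 118, 154, 194, 202] ⇒ [6, 42, 79, 106, 122, 158, 198, 206]
  GruX TTGCGCGA/3: at [12, 57, 94, 128, 170, 213] ⇒ [15, 60, 97, 131, 173, 216]
  UxaVI GGATGGTC/4: at [47] ⇒ [51]

Pooled cuts: [6, 15, 34, 42, 51, 60, 69, 79, 97, 106, 114, 122, 131, 137, 147, 158, 162, 173, 178, 198, 206, 216]

Fragment lengths:
  [0,6): 6 bp
  [6,15): 9 bp
  [15,34): 19 bp
  [34,42): 8 bp
  [42,51): 9 bp
  [51,60): 9 bp
  [60,69): 9 bp
  [69,79): 10 bp
  [79,97): 18 bp
  [97,106): 9 bp
  [106,114): 8 bp
  [114,122): 8 bp
  [122,131): 9 bp
  [131,137): 6 bp
  [137,147): 10 bp
  [147,158): 11 bp
  [158,162): 4 bp
  [162,173): 11 bp
  [173,178): 5 bp
  [178,198): 20 bp
  [198,206): 8 bp
  [206,216): 10 bp
  [216,232): 16 bp

[4,5,6,6,8,8,8,8,9,9,9,9,9,9,10,10,10,11,11,16,18,19,20]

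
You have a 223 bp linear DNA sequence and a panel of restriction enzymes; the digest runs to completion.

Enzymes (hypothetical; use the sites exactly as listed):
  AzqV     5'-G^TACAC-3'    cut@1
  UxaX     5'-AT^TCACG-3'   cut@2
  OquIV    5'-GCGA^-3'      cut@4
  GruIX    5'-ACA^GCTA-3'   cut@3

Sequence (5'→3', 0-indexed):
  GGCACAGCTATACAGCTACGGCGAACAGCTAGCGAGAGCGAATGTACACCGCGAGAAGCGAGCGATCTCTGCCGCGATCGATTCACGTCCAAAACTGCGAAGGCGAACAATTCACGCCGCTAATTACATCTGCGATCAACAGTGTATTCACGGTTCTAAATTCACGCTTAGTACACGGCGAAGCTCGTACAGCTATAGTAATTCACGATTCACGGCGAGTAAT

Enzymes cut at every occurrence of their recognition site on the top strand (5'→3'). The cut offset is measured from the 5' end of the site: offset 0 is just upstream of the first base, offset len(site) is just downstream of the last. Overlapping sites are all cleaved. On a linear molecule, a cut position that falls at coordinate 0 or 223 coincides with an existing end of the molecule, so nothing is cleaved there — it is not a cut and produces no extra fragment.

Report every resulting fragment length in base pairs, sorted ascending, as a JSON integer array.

Site scan:
  AzqV GTACAC/1: at [43, 170] ⇒ [44, 171]
  UxaX ATTCACG/2: at [80, 109, 145, 159, 200, 207] ⇒ [82, 111, 147, 161, 202, 209]
  OquIV GCGA/4: at [20, 31, 37, 50, 57, 61, 73, 96, 102, 131, 177, 214] ⇒ [24, 35, 41, 54, 61, 65, 77, 100, 106, 135, 181, 218]
  GruIX ACAGCTA/3: at [3, 11, 24, 188] ⇒ [6, 14, 27, 191]

Pooled cuts: [6, 14, 24, 27, 35, 41, 44, 54, 61, 65, 77, 82, 100, 106, 111, 135, 147, 161, 171, 181, 191, 202, 209, 218]

Fragments:
  [0,6): 6 bp
  [6,14): 8 bp
  [14,24): 10 bp
  [24,27): 3 bp
  [27,35): 8 bp
  [35,41): 6 bp
  [41,44): 3 bp
  [44,54): 10 bp
  [54,61): 7 bp
  [61,65): 4 bp
  [65,77): 12 bp
  [77,82): 5 bp
  [82,100): 18 bp
  [100,106): 6 bp
  [106,111): 5 bp
  [111,135): 24 bp
  [135,147): 12 bp
  [147,161): 14 bp
  [161,171): 10 bp
  [171,181): 10 bp
  [181,191): 10 bp
  [191,202): 11 bp
  [202,209): 7 bp
  [209,218): 9 bp
  [218,223): 5 bp

[3,3,4,5,5,5,6,6,6,7,7,8,8,9,10,10,10,10,10,11,12,12,14,18,24]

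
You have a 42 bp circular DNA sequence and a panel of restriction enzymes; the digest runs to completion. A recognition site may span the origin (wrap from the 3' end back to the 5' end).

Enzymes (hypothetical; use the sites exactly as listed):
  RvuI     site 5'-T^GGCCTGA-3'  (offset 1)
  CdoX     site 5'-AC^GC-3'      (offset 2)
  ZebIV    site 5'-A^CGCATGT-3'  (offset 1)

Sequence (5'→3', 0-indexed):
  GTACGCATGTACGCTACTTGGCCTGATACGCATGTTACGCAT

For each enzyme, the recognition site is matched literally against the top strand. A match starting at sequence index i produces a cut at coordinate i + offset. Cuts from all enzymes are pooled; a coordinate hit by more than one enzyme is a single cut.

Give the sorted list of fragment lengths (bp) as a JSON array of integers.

Site scan:
  RvuI (TGGCCTGA, off=1): starts [18] → cuts [19]
  CdoX (ACGC, off=2): starts [2, 10, 27, 36] → cuts [4, 12, 29, 38]
  ZebIV (ACGCATGT, off=1): starts [2, 27, 36] → cuts [3, 28, 37]

Pooled cuts: [3, 4, 12, 19, 28, 29, 37, 38]

Fragment lengths:
  3→4: 1 bp
  4→12: 8 bp
  12→19: 7 bp
  19→28: 9 bp
  28→29: 1 bp
  29→37: 8 bp
  37→38: 1 bp
  38→3 (wrap): 42-38+3 = 7 bp

[1,1,1,7,7,8,8,9]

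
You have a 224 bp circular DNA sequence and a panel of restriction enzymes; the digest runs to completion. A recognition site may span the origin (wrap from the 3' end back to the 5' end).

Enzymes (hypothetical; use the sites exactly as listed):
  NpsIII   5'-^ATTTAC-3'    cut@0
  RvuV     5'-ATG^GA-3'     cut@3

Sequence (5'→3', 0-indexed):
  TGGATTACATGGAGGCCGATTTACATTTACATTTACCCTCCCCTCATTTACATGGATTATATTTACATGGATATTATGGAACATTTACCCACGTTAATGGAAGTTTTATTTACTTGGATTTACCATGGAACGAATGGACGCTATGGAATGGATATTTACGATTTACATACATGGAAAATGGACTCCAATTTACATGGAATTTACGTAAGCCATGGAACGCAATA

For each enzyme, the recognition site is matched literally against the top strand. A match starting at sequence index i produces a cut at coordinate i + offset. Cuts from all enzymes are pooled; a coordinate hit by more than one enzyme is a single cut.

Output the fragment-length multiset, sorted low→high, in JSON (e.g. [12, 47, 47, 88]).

Per-enzyme occurrences:
  NpsIII ATTTAC/0: at [18, 24, 30, 45, 60, 82, 107, 117, 153, 160, 187, 198] ⇒ [18, 24, 30, 45, 60, 82, 107, 117, 153, 160, 187, 198]
  RvuV ATGGA/3: at [8, 51, 66, 75, 96, 124, 133, 142, 147, 170, 177, 193, 211, 223] ⇒ [2, 11, 54, 69, 78, 99, 127, 136, 145, 150, 173, 180, 196, 214]

Pooled cuts: [2, 11, 18, 24, 30, 45, 54, 60, 69, 78, 82, 99, 107, 117, 127, 136, 145, 150, 153, 160, 173, 180, 187, 196, 198, 214]

Fragment lengths:
  2→11: 9 bp
  11→18: 7 bp
  18→24: 6 bp
  24→30: 6 bp
  30→45: 15 bp
  45→54: 9 bp
  54→60: 6 bp
  60→69: 9 bp
  69→78: 9 bp
  78→82: 4 bp
  82→99: 17 bp
  99→107: 8 bp
  107→117: 10 bp
  117→127: 10 bp
  127→136: 9 bp
  136→145: 9 bp
  145→150: 5 bp
  150→153: 3 bp
  153→160: 7 bp
  160→173: 13 bp
  173→180: 7 bp
  180→187: 7 bp
  187→196: 9 bp
  196→198: 2 bp
  198→214: 16 bp
  214→2 (wrap): 224-214+2 = 12 bp

[2,3,4,5,6,6,6,7,7,7,7,8,9,9,9,9,9,9,9,10,10,12,13,15,16,17]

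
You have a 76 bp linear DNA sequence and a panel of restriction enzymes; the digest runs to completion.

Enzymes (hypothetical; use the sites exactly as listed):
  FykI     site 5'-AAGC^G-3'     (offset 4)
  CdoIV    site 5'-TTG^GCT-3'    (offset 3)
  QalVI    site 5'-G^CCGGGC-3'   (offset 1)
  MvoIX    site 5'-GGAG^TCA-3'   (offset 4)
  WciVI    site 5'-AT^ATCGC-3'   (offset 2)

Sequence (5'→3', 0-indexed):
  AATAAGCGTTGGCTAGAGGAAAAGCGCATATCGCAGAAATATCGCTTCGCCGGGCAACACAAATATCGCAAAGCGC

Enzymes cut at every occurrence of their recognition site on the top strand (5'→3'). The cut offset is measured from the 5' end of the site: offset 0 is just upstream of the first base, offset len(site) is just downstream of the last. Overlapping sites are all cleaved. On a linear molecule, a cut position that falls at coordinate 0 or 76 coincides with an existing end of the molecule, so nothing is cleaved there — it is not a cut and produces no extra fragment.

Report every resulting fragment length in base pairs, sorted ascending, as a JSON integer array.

Scan for sites:
  FykI AAGCG/4: at [3, 21, 70] ⇒ [7, 25, 74]
  CdoIV TTGGCT/3: at [8] ⇒ [11]
  QalVI GCCGGGC/1: at [48] ⇒ [49]
  MvoIX (GGAGTCA, off=4): no sites
  WciVI ATATCGC/2: at [27, 38, 62] ⇒ [29, 40, 64]

Pooled cuts: [7, 11, 25, 29, 40, 49, 64, 74]

Fragments:
  [0,7): 7 bp
  [7,11): 4 bp
  [11,25): 14 bp
  [25,29): 4 bp
  [29,40): 11 bp
  [40,49): 9 bp
  [49,64): 15 bp
  [64,74): 10 bp
  [74,76): 2 bp

[2,4,4,7,9,10,11,14,15]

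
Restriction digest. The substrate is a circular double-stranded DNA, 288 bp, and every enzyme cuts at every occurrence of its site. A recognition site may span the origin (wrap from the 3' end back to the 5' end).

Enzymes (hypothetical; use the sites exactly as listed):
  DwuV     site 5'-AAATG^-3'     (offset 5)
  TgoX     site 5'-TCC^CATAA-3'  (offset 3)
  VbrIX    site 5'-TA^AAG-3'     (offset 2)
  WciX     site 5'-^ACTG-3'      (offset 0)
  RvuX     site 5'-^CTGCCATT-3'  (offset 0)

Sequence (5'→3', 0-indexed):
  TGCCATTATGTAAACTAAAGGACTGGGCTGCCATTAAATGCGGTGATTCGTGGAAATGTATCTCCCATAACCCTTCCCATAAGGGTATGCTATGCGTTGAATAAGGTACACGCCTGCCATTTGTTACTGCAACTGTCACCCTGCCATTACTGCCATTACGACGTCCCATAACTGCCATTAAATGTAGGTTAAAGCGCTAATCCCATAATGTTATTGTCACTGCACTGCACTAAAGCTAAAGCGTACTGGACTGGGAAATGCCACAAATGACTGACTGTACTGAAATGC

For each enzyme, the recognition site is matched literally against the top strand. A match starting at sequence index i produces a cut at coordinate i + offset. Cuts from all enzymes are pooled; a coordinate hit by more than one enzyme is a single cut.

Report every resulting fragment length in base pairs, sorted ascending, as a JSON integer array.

Site scan:
  DwuV (AAATG, off=5): starts [35, 53, 179, 255, 264, 282] → cuts [40, 58, 184, 260, 269, 287]
  TgoX (TCCCATAA, off=3): starts [62, 74, 163, 200] → cuts [65, 77, 166, 203]
  VbrIX (TAAAG, off=2): starts [15, 189, 230, 236] → cuts [17, 191, 232, 238]
  WciX (ACTG, off=0): starts [21, 125, 131, 148, 170, 218, 223, 244, 249, 269, 273, 278] → cuts [21, 125, 131, 148, 170, 218, 223, 244, 249, 269, 273, 278]
  RvuX (CTGCCATT, off=0): starts [27, 113, 140, 149, 171, 287] → cuts [27, 113, 140, 149, 171, 287]

All cut coordinates (distinct, sorted): [17, 21, 27, 40, 58, 65, 77, 113, 125, 131, 140, 148, 149, 166, 170, 171, 184, 191, 203, 218, 223, 232, 238, 244, 249, 260, 269, 273, 278, 287]

Fragments:
  17→21: 4 bp
  21→27: 6 bp
  27→40: 13 bp
  40→58: 18 bp
  58→65: 7 bp
  65→77: 12 bp
  77→113: 36 bp
  113→125: 12 bp
  125→131: 6 bp
  131→140: 9 bp
  140→148: 8 bp
  148→149: 1 bp
  149→166: 17 bp
  166→170: 4 bp
  170→171: 1 bp
  171→184: 13 bp
  184→191: 7 bp
  191→203: 12 bp
  203→218: 15 bp
  218→223: 5 bp
  223→232: 9 bp
  232→238: 6 bp
  238→244: 6 bp
  244→249: 5 bp
  249→260: 11 bp
  260→269: 9 bp
  269→273: 4 bp
  273→278: 5 bp
  278→287: 9 bp
  287→17 (wrap): 288-287+17 = 18 bp

[1,1,4,4,4,5,5,5,6,6,6,6,7,7,8,9,9,9,9,11,12,12,12,13,13,15,17,18,18,36]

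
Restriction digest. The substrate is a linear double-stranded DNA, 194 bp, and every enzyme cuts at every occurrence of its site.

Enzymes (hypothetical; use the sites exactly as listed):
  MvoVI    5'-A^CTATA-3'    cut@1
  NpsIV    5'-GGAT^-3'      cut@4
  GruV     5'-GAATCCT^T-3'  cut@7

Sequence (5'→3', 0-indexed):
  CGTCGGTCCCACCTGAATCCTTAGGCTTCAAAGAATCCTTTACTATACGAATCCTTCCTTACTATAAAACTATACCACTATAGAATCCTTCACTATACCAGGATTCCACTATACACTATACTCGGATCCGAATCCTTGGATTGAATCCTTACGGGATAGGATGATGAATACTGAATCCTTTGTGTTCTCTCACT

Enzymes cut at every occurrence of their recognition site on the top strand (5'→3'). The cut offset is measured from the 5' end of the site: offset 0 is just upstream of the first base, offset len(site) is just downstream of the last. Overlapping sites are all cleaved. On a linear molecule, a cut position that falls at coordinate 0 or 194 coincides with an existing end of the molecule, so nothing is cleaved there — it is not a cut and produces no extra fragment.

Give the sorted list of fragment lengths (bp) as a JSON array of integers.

Site scan:
  MvoVI ACTATA/1: at [41, 60, 68, 76, 91, 107, 114] ⇒ [42, 61, 69, 77, 92, 108, 115]
  NpsIV GGAT/4: at [100, 123, 137, 153, 158] ⇒ [104, 127, 141, 157, 162]
  GruV GAATCCTT/7: at [14, 32, 48, 82, 129, 142, 172] ⇒ [21, 39, 55, 89, 136, 149, 179]

Pooled cuts: [21, 39, 42, 55, 61, 69, 77, 89, 92, 104, 108, 115, 127, 136, 141, 149, 157, 162, 179]

Fragment lengths:
  [0,21): 21 bp
  [21,39): 18 bp
  [39,42): 3 bp
  [42,55): 13 bp
  [55,61): 6 bp
  [61,69): 8 bp
  [69,77): 8 bp
  [77,89): 12 bp
  [89,92): 3 bp
  [92,104): 12 bp
  [104,108): 4 bp
  [108,115): 7 bp
  [115,127): 12 bp
  [127,136): 9 bp
  [136,141): 5 bp
  [141,149): 8 bp
  [149,157): 8 bp
  [157,162): 5 bp
  [162,179): 17 bp
  [179,194): 15 bp

[3,3,4,5,5,6,7,8,8,8,8,9,12,12,12,13,15,17,18,21]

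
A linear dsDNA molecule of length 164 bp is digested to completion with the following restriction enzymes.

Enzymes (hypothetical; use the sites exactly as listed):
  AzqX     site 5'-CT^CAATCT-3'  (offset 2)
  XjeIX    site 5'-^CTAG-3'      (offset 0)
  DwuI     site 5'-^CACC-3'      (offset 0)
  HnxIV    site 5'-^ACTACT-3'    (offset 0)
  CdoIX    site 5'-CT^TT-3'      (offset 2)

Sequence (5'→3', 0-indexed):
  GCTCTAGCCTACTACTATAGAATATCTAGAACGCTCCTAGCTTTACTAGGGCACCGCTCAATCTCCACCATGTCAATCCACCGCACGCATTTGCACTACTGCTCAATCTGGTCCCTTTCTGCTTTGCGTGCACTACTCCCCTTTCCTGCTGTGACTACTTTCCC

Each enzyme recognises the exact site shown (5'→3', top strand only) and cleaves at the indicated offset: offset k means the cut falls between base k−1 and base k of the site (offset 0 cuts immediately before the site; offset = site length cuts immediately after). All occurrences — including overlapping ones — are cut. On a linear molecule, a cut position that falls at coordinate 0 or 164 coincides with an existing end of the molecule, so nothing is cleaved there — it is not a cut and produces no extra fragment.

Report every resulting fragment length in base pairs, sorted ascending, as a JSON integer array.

Scan for sites:
  AzqX (CTCAATCT, off=2): starts [56, 101] → cuts [58, 103]
  XjeIX (CTAG, off=0): starts [3, 25, 36, 45] → cuts [3, 25, 36, 45]
  DwuI (CACC, off=0): starts [51, 65, 78] → cuts [51, 65, 78]
  HnxIV (ACTACT, off=0): starts [10, 94, 131, 153] → cuts [10, 94, 131, 153]
  CdoIX (CTTT, off=2): starts [40, 114, 121, 140, 157] → cuts [42, 116, 123, 142, 159]

Pooled cuts: [3, 10, 25, 36, 42, 45, 51, 58, 65, 78, 94, 103, 116, 123, 131, 142, 153, 159]

Fragments:
  [0,3): 3 bp
  [3,10): 7 bp
  [10,25): 15 bp
  [25,36): 11 bp
  [36,42): 6 bp
  [42,45): 3 bp
  [45,51): 6 bp
  [51,58): 7 bp
  [58,65): 7 bp
  [65,78): 13 bp
  [78,94): 16 bp
  [94,103): 9 bp
  [103,116): 13 bp
  [116,123): 7 bp
  [123,131): 8 bp
  [131,142): 11 bp
  [142,153): 11 bp
  [153,159): 6 bp
  [159,164): 5 bp

[3,3,5,6,6,6,7,7,7,7,8,9,11,11,11,13,13,15,16]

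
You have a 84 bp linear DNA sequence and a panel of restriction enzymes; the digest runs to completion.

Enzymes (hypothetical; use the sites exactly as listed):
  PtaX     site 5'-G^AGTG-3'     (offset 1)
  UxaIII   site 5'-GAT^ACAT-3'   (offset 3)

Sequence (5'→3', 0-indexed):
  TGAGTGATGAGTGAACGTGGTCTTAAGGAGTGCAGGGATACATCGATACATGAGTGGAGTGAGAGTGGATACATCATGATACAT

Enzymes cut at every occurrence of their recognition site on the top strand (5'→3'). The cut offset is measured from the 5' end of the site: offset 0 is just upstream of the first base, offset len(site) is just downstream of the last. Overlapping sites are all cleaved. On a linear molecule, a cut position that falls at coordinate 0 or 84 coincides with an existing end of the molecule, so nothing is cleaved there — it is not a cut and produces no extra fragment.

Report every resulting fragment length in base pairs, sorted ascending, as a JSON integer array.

Scan for sites:
  PtaX GAGTG/1: at [1, 8, 27, 51, 56, 62] ⇒ [2, 9, 28, 52, 57, 63]
  UxaIII GATACAT/3: at [36, 44, 67, 77] ⇒ [39, 47, 70, 80]

All cut coordinates (distinct, sorted): [2, 9, 28, 39, 47, 52, 57, 63, 70, 80]

Fragment lengths:
  [0,2): 2 bp
  [2,9): 7 bp
  [9,28): 19 bp
  [28,39): 11 bp
  [39,47): 8 bp
  [47,52): 5 bp
  [52,57): 5 bp
  [57,63): 6 bp
  [63,70): 7 bp
  [70,80): 10 bp
  [80,84): 4 bp

[2,4,5,5,6,7,7,8,10,11,19]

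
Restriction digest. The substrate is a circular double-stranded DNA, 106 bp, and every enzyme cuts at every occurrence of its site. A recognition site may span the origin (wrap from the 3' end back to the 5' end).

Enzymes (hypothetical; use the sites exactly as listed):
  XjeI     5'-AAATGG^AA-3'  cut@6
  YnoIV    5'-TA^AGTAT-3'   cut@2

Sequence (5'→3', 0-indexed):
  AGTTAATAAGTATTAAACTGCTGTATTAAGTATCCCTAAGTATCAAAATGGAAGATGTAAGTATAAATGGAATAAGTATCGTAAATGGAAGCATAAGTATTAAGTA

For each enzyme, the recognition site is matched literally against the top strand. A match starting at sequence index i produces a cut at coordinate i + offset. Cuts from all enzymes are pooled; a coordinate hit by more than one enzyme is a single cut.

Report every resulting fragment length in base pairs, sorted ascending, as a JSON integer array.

Scan for sites:
  XjeI AAATGGAA/6: at [45, 64, 82] ⇒ [51, 70, 88]
  YnoIV TAAGTAT/2: at [6, 26, 36, 57, 72, 93] ⇒ [8, 28, 38, 59, 74, 95]

All cut coordinates (distinct, sorted): [8, 28, 38, 51, 59, 70, 74, 88, 95]

Fragments:
  8→28: 20 bp
  28→38: 10 bp
  38→51: 13 bp
  51→59: 8 bp
  59→70: 11 bp
  70→74: 4 bp
  74→88: 14 bp
  88→95: 7 bp
  95→8 (wrap): 106-95+8 = 19 bp

[4,7,8,10,11,13,14,19,20]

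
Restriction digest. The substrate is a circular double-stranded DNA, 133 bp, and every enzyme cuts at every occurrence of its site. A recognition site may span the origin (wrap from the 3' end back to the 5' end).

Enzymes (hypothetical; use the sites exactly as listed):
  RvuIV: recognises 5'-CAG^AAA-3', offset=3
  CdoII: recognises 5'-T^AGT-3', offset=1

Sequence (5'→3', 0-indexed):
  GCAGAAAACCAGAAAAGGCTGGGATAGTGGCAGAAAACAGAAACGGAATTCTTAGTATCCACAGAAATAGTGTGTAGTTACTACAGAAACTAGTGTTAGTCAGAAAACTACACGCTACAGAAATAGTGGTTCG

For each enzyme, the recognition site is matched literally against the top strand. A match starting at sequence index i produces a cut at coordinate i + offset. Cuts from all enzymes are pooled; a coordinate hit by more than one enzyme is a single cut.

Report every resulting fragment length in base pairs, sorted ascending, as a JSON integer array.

[4,4,5,6,6,7,7,8,8,11,11,13,13,13,17]

Per-enzyme occurrences:
  RvuIV (CAGAAA, off=3): starts [1, 9, 30, 37, 61, 83, 100, 117] → cuts [4, 12, 33, 40, 64, 86, 103, 120]
  CdoII (TAGT, off=1): starts [24, 52, 67, 74, 90, 96, 123] → cuts [25, 53, 68, 75, 91, 97, 124]

Pooled cuts: [4, 12, 25, 33, 40, 53, 64, 68, 75, 86, 91, 97, 103, 120, 124]

Fragment lengths:
  4→12: 8 bp
  12→25: 13 bp
  25→33: 8 bp
  33→40: 7 bp
  40→53: 13 bp
  53→64: 11 bp
  64→68: 4 bp
  68→75: 7 bp
  75→86: 11 bp
  86→91: 5 bp
  91→97: 6 bp
  97→103: 6 bp
  103→120: 17 bp
  120→124: 4 bp
  124→4 (wrap): 133-124+4 = 13 bp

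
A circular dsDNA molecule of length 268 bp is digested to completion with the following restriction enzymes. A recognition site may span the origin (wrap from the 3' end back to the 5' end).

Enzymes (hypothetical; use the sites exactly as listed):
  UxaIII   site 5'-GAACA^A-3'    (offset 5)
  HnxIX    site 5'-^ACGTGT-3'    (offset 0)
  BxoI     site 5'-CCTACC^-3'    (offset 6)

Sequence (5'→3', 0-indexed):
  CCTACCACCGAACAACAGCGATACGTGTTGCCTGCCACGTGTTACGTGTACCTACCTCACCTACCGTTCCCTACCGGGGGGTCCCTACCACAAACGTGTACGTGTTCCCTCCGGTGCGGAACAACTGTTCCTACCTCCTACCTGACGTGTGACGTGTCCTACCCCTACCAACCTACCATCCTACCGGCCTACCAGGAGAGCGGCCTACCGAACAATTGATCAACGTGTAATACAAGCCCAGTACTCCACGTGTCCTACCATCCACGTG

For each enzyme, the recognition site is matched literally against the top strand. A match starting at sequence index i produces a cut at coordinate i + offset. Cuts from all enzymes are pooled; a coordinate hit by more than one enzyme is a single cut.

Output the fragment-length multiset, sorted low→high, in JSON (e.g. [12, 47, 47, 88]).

Per-enzyme occurrences:
  UxaIII GAACAA/5: at [9, 118, 209] ⇒ [14, 123, 214]
  HnxIX ACGTGT/0: at [22, 36, 43, 93, 99, 144, 151, 222, 247] ⇒ [22, 36, 43, 93, 99, 144, 151, 222, 247]
  BxoI CCTACC/6: at [0, 50, 59, 69, 83, 129, 136, 157, 163, 171, 179, 187, 203, 253] ⇒ [6, 56, 65, 75, 89, 135, 142, 163, 169, 177, 185, 193, 209, 259]

All cut coordinates (distinct, sorted): [6, 14, 22, 36, 43, 56, 65, 75, 89, 93, 99, 123, 135, 142, 144, 151, 163, 169, 177, 185, 193, 209, 214, 222, 247, 259]

Fragment lengths:
  6→14: 8 bp
  14→22: 8 bp
  22→36: 14 bp
  36→43: 7 bp
  43→56: 13 bp
  56→65: 9 bp
  65→75: 10 bp
  75→89: 14 bp
  89→93: 4 bp
  93→99: 6 bp
  99→123: 24 bp
  123→135: 12 bp
  135→142: 7 bp
  142→144: 2 bp
  144→151: 7 bp
  151→163: 12 bp
  163→169: 6 bp
  169→177: 8 bp
  177→185: 8 bp
  185→193: 8 bp
  193→209: 16 bp
  209→214: 5 bp
  214→222: 8 bp
  222→247: 25 bp
  247→259: 12 bp
  259→6 (wrap): 268-259+6 = 15 bp

[2,4,5,6,6,7,7,7,8,8,8,8,8,8,9,10,12,12,12,13,14,14,15,16,24,25]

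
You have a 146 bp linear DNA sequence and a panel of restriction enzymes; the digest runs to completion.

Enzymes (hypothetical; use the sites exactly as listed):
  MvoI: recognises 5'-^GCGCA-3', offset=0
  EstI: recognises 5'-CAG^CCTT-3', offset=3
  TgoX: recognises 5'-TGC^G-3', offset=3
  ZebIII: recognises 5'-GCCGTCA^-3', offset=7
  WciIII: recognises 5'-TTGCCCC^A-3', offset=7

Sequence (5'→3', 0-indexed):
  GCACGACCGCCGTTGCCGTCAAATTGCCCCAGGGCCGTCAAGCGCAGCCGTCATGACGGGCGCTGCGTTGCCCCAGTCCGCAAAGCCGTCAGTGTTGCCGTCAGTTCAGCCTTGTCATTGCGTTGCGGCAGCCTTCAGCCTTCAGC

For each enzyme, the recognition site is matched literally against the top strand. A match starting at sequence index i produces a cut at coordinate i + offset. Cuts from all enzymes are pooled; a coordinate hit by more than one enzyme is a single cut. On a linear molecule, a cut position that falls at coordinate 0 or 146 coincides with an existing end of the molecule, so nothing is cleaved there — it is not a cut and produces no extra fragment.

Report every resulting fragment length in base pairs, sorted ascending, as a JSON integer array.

Site scan:
  MvoI GCGCA/0: at [41] ⇒ [41]
  EstI CAGCCTT/3: at [106, 128, 135] ⇒ [109, 131, 138]
  TgoX TGCG/3: at [63, 118, 123] ⇒ [66, 121, 126]
  ZebIII GCCGTCA/7: at [14, 33, 46, 84, 96] ⇒ [21, 40, 53, 91, 103]
  WciIII TTGCCCCA/7: at [23, 67] ⇒ [30, 74]

Pooled cuts: [21, 30, 40, 41, 53, 66, 74, 91, 103, 109, 121, 126, 131, 138]

Fragment lengths:
  [0,21): 21 bp
  [21,30): 9 bp
  [30,40): 10 bp
  [40,41): 1 bp
  [41,53): 12 bp
  [53,66): 13 bp
  [66,74): 8 bp
  [74,91): 17 bp
  [91,103): 12 bp
  [103,109): 6 bp
  [109,121): 12 bp
  [121,126): 5 bp
  [126,131): 5 bp
  [131,138): 7 bp
  [138,146): 8 bp

[1,5,5,6,7,8,8,9,10,12,12,12,13,17,21]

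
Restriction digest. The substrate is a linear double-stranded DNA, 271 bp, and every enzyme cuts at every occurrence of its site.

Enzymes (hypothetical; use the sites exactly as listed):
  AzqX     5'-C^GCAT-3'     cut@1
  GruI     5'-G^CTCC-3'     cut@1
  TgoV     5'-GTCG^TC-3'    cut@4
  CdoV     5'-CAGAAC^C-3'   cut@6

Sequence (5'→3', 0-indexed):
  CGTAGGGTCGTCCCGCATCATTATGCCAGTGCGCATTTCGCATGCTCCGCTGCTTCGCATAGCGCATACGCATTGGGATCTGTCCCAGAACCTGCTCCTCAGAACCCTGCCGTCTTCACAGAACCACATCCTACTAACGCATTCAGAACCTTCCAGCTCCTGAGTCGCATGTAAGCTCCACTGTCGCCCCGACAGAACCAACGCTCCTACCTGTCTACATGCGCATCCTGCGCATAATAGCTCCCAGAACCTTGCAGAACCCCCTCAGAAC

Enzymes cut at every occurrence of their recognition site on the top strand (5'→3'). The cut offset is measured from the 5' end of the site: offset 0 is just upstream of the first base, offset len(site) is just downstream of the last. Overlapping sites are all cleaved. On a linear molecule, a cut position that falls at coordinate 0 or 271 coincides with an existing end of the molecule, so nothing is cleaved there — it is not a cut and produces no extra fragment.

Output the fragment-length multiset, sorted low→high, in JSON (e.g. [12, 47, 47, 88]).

[3,4,5,5,6,7,7,7,9,9,9,10,10,10,10,11,11,11,12,14,18,19,19,22,23]

Scan for sites:
  AzqX (CGCAT, off=1): starts [13, 31, 38, 55, 62, 68, 137, 165, 221, 230] → cuts [14, 32, 39, 56, 63, 69, 138, 166, 222, 231]
  GruI (GCTCC, off=1): starts [43, 93, 155, 174, 202, 239] → cuts [44, 94, 156, 175, 203, 240]
  TgoV (GTCGTC, off=4): starts [6] → cuts [10]
  CdoV (CAGAACC, off=6): starts [85, 99, 118, 143, 192, 244, 254] → cuts [91, 105, 124, 149, 198, 250, 260]

All cut coordinates (distinct, sorted): [10, 14, 32, 39, 44, 56, 63, 69, 91, 94, 105, 124, 138, 149, 156, 166, 175, 198, 203, 222, 231, 240, 250, 260]

Fragment lengths:
  [0,10): 10 bp
  [10,14): 4 bp
  [14,32): 18 bp
  [32,39): 7 bp
  [39,44): 5 bp
  [44,56): 12 bp
  [56,63): 7 bp
  [63,69): 6 bp
  [69,91): 22 bp
  [91,94): 3 bp
  [94,105): 11 bp
  [105,124): 19 bp
  [124,138): 14 bp
  [138,149): 11 bp
  [149,156): 7 bp
  [156,166): 10 bp
  [166,175): 9 bp
  [175,198): 23 bp
  [198,203): 5 bp
  [203,222): 19 bp
  [222,231): 9 bp
  [231,240): 9 bp
  [240,250): 10 bp
  [250,260): 10 bp
  [260,271): 11 bp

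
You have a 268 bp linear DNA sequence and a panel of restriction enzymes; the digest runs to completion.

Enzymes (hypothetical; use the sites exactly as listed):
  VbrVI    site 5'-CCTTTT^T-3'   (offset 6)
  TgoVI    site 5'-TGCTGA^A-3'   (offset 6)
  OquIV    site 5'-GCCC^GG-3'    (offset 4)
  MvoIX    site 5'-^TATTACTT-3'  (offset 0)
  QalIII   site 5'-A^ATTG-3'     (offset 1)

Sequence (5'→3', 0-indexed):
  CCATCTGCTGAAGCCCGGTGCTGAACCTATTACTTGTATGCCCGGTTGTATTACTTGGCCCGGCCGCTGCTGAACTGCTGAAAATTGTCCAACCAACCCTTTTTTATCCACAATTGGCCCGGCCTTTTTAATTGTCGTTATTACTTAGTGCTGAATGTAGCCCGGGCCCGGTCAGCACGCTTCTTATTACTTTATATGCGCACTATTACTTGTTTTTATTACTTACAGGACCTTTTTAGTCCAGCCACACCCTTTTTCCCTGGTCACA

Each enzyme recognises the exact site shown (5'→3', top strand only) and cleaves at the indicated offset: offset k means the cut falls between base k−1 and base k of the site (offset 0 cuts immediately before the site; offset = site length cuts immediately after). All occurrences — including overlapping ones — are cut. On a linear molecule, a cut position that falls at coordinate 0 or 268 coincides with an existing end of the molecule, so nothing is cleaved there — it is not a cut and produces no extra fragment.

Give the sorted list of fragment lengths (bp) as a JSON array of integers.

[2,2,3,5,5,6,8,8,8,8,8,9,9,11,12,12,13,13,15,16,16,19,20,20,20]

Per-enzyme occurrences:
  VbrVI (CCTTTTT, off=6): starts [97, 122, 230, 250] → cuts [103, 128, 236, 256]
  TgoVI (TGCTGAA, off=6): starts [5, 18, 67, 75, 148] → cuts [11, 24, 73, 81, 154]
  OquIV (GCCCGG, off=4): starts [12, 39, 57, 116, 159, 165] → cuts [16, 43, 61, 120, 163, 169]
  MvoIX (TATTACTT, off=0): starts [27, 48, 138, 184, 203, 216] → cuts [27, 48, 138, 184, 203, 216]
  QalIII (AATTG, off=1): starts [82, 111, 129] → cuts [83, 112, 130]

Pooled cuts: [11, 16, 24, 27, 43, 48, 61, 73, 81, 83, 103, 112, 120, 128, 130, 138, 154, 163, 169, 184, 203, 216, 236, 256]

Fragment lengths:
  [0,11): 11 bp
  [11,16): 5 bp
  [16,24): 8 bp
  [24,27): 3 bp
  [27,43): 16 bp
  [43,48): 5 bp
  [48,61): 13 bp
  [61,73): 12 bp
  [73,81): 8 bp
  [81,83): 2 bp
  [83,103): 20 bp
  [103,112): 9 bp
  [112,120): 8 bp
  [120,128): 8 bp
  [128,130): 2 bp
  [130,138): 8 bp
  [138,154): 16 bp
  [154,163): 9 bp
  [163,169): 6 bp
  [169,184): 15 bp
  [184,203): 19 bp
  [203,216): 13 bp
  [216,236): 20 bp
  [236,256): 20 bp
  [256,268): 12 bp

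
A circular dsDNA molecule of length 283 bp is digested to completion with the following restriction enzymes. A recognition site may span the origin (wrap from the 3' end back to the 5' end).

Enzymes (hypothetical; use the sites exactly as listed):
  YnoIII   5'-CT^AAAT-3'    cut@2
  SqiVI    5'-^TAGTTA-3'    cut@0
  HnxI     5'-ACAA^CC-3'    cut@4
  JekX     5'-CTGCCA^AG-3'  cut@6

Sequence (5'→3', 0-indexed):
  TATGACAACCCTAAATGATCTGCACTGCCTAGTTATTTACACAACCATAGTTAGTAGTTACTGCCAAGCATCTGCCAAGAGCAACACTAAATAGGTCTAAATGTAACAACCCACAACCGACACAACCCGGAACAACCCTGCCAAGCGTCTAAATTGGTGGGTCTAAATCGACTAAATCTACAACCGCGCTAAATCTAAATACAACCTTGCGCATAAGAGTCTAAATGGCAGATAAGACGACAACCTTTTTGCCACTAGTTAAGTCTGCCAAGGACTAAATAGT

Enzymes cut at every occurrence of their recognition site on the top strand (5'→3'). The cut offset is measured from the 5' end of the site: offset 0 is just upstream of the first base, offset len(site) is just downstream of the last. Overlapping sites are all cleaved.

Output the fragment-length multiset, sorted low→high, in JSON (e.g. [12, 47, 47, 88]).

[3,3,4,6,6,7,7,7,7,8,8,9,9,10,10,10,11,11,11,12,12,12,14,15,15,17,18,21]

Scan for sites:
  YnoIII (CTAAAT, off=2): starts [10, 86, 96, 148, 162, 171, 188, 194, 220, 274] → cuts [12, 88, 98, 150, 164, 173, 190, 196, 222, 276]
  SqiVI (TAGTTA, off=0): starts [29, 47, 54, 255, 279] → cuts [29, 47, 54, 255, 279]
  HnxI (ACAACC, off=4): starts [4, 40, 105, 112, 121, 131, 179, 200, 239] → cuts [8, 44, 109, 116, 125, 135, 183, 204, 243]
  JekX (CTGCCAAG, off=6): starts [60, 71, 137, 264] → cuts [66, 77, 143, 270]

Pooled cuts: [8, 12, 29, 44, 47, 54, 66, 77, 88, 98, 109, 116, 125, 135, 143, 150, 164, 173, 183, 190, 196, 204, 222, 243, 255, 270, 276, 279]

Fragment lengths:
  8→12: 4 bp
  12→29: 17 bp
  29→44: 15 bp
  44→47: 3 bp
  47→54: 7 bp
  54→66: 12 bp
  66→77: 11 bp
  77→88: 11 bp
  88→98: 10 bp
  98→109: 11 bp
  109→116: 7 bp
  116→125: 9 bp
  125→135: 10 bp
  135→143: 8 bp
  143→150: 7 bp
  150→164: 14 bp
  164→173: 9 bp
  173→183: 10 bp
  183→190: 7 bp
  190→196: 6 bp
  196→204: 8 bp
  204→222: 18 bp
  222→243: 21 bp
  243→255: 12 bp
  255→270: 15 bp
  270→276: 6 bp
  276→279: 3 bp
  279→8 (wrap): 283-279+8 = 12 bp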